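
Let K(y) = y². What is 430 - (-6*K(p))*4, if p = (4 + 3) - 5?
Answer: 526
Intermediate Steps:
p = 2 (p = 7 - 5 = 2)
430 - (-6*K(p))*4 = 430 - (-6*2²)*4 = 430 - (-6*4)*4 = 430 - (-24)*4 = 430 - 1*(-96) = 430 + 96 = 526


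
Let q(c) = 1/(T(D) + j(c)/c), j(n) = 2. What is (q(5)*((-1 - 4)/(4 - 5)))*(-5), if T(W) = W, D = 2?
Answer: -125/12 ≈ -10.417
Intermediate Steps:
q(c) = 1/(2 + 2/c)
(q(5)*((-1 - 4)/(4 - 5)))*(-5) = (((1/2)*5/(1 + 5))*((-1 - 4)/(4 - 5)))*(-5) = (((1/2)*5/6)*(-5/(-1)))*(-5) = (((1/2)*5*(1/6))*(-5*(-1)))*(-5) = ((5/12)*5)*(-5) = (25/12)*(-5) = -125/12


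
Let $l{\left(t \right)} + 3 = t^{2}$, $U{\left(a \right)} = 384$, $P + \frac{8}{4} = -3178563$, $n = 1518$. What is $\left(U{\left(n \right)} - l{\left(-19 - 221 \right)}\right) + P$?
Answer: $-3235778$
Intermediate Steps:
$P = -3178565$ ($P = -2 - 3178563 = -3178565$)
$l{\left(t \right)} = -3 + t^{2}$
$\left(U{\left(n \right)} - l{\left(-19 - 221 \right)}\right) + P = \left(384 - \left(-3 + \left(-19 - 221\right)^{2}\right)\right) - 3178565 = \left(384 - \left(-3 + \left(-240\right)^{2}\right)\right) - 3178565 = \left(384 - \left(-3 + 57600\right)\right) - 3178565 = \left(384 - 57597\right) - 3178565 = -57213 - 3178565 = -3235778$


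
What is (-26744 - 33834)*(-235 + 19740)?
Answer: -1181573890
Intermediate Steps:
(-26744 - 33834)*(-235 + 19740) = -60578*19505 = -1181573890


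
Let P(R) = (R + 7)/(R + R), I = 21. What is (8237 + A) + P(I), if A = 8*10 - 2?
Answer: 24947/3 ≈ 8315.7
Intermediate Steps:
A = 78 (A = 80 - 2 = 78)
P(R) = (7 + R)/(2*R) (P(R) = (7 + R)/((2*R)) = (7 + R)*(1/(2*R)) = (7 + R)/(2*R))
(8237 + A) + P(I) = (8237 + 78) + (1/2)*(7 + 21)/21 = 8315 + (1/2)*(1/21)*28 = 8315 + 2/3 = 24947/3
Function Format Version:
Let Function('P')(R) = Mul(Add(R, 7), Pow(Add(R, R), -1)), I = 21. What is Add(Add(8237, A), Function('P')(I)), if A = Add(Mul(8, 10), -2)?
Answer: Rational(24947, 3) ≈ 8315.7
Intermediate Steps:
A = 78 (A = Add(80, -2) = 78)
Function('P')(R) = Mul(Rational(1, 2), Pow(R, -1), Add(7, R)) (Function('P')(R) = Mul(Add(7, R), Pow(Mul(2, R), -1)) = Mul(Add(7, R), Mul(Rational(1, 2), Pow(R, -1))) = Mul(Rational(1, 2), Pow(R, -1), Add(7, R)))
Add(Add(8237, A), Function('P')(I)) = Add(Add(8237, 78), Mul(Rational(1, 2), Pow(21, -1), Add(7, 21))) = Add(8315, Mul(Rational(1, 2), Rational(1, 21), 28)) = Add(8315, Rational(2, 3)) = Rational(24947, 3)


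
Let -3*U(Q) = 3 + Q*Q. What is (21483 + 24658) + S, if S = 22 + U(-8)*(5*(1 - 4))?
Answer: 46498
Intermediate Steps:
U(Q) = -1 - Q**2/3 (U(Q) = -(3 + Q*Q)/3 = -(3 + Q**2)/3 = -1 - Q**2/3)
S = 357 (S = 22 + (-1 - 1/3*(-8)**2)*(5*(1 - 4)) = 22 + (-1 - 1/3*64)*(5*(-3)) = 22 + (-1 - 64/3)*(-15) = 22 - 67/3*(-15) = 22 + 335 = 357)
(21483 + 24658) + S = (21483 + 24658) + 357 = 46141 + 357 = 46498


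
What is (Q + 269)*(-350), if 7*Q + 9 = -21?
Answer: -92650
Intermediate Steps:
Q = -30/7 (Q = -9/7 + (⅐)*(-21) = -9/7 - 3 = -30/7 ≈ -4.2857)
(Q + 269)*(-350) = (-30/7 + 269)*(-350) = (1853/7)*(-350) = -92650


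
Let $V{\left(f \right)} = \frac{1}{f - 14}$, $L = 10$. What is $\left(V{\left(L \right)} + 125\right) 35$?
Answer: $\frac{17465}{4} \approx 4366.3$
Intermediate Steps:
$V{\left(f \right)} = \frac{1}{-14 + f}$
$\left(V{\left(L \right)} + 125\right) 35 = \left(\frac{1}{-14 + 10} + 125\right) 35 = \left(\frac{1}{-4} + 125\right) 35 = \left(- \frac{1}{4} + 125\right) 35 = \frac{499}{4} \cdot 35 = \frac{17465}{4}$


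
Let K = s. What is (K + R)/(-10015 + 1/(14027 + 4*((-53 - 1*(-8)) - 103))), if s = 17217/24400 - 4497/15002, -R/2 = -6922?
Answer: -6808492769301979/4925242389837120 ≈ -1.3824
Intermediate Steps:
R = 13844 (R = -2*(-6922) = 13844)
s = 74281317/183024400 (s = 17217*(1/24400) - 4497*1/15002 = 17217/24400 - 4497/15002 = 74281317/183024400 ≈ 0.40585)
K = 74281317/183024400 ≈ 0.40585
(K + R)/(-10015 + 1/(14027 + 4*((-53 - 1*(-8)) - 103))) = (74281317/183024400 + 13844)/(-10015 + 1/(14027 + 4*((-53 - 1*(-8)) - 103))) = 2533864074917/(183024400*(-10015 + 1/(14027 + 4*((-53 + 8) - 103)))) = 2533864074917/(183024400*(-10015 + 1/(14027 + 4*(-45 - 103)))) = 2533864074917/(183024400*(-10015 + 1/(14027 + 4*(-148)))) = 2533864074917/(183024400*(-10015 + 1/(14027 - 592))) = 2533864074917/(183024400*(-10015 + 1/13435)) = 2533864074917/(183024400*(-134551524/13435)) = (2533864074917/183024400)*(-13435/134551524) = -6808492769301979/4925242389837120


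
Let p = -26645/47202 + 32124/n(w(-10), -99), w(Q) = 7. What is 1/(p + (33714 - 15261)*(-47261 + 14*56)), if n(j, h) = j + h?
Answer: -1085646/931093903069423 ≈ -1.1660e-9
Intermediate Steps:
n(j, h) = h + j
p = -379692097/1085646 (p = -26645/47202 + 32124/(-99 + 7) = -26645*1/47202 + 32124/(-92) = -26645/47202 + 32124*(-1/92) = -26645/47202 - 8031/23 = -379692097/1085646 ≈ -349.74)
1/(p + (33714 - 15261)*(-47261 + 14*56)) = 1/(-379692097/1085646 + (33714 - 15261)*(-47261 + 14*56)) = 1/(-379692097/1085646 + 18453*(-47261 + 784)) = 1/(-379692097/1085646 + 18453*(-46477)) = 1/(-379692097/1085646 - 857640081) = 1/(-931093903069423/1085646) = -1085646/931093903069423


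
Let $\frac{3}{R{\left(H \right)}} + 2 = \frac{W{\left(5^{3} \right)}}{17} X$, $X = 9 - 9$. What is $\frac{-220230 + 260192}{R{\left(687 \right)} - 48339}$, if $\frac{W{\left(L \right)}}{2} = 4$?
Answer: $- \frac{6148}{7437} \approx -0.82668$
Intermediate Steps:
$X = 0$ ($X = 9 - 9 = 0$)
$W{\left(L \right)} = 8$ ($W{\left(L \right)} = 2 \cdot 4 = 8$)
$R{\left(H \right)} = - \frac{3}{2}$ ($R{\left(H \right)} = \frac{3}{-2 + \frac{8}{17} \cdot 0} = \frac{3}{-2 + 0} = \frac{3}{-2} = 3 \left(- \frac{1}{2}\right) = - \frac{3}{2}$)
$\frac{-220230 + 260192}{R{\left(687 \right)} - 48339} = \frac{-220230 + 260192}{- \frac{3}{2} - 48339} = \frac{39962}{- \frac{96681}{2}} = 39962 \left(- \frac{2}{96681}\right) = - \frac{6148}{7437}$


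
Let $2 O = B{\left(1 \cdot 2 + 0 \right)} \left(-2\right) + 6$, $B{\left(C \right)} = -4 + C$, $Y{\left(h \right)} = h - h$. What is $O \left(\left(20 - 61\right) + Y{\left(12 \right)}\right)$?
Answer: $-205$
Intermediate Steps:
$Y{\left(h \right)} = 0$
$O = 5$ ($O = \frac{\left(-4 + \left(1 \cdot 2 + 0\right)\right) \left(-2\right) + 6}{2} = \frac{\left(-4 + \left(2 + 0\right)\right) \left(-2\right) + 6}{2} = \frac{\left(-4 + 2\right) \left(-2\right) + 6}{2} = \frac{\left(-2\right) \left(-2\right) + 6}{2} = \frac{4 + 6}{2} = \frac{1}{2} \cdot 10 = 5$)
$O \left(\left(20 - 61\right) + Y{\left(12 \right)}\right) = 5 \left(\left(20 - 61\right) + 0\right) = 5 \left(-41 + 0\right) = 5 \left(-41\right) = -205$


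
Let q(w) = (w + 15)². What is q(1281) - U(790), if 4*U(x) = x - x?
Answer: 1679616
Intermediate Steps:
q(w) = (15 + w)²
U(x) = 0 (U(x) = (x - x)/4 = (¼)*0 = 0)
q(1281) - U(790) = (15 + 1281)² - 1*0 = 1296² + 0 = 1679616 + 0 = 1679616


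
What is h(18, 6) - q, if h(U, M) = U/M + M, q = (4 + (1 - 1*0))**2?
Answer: -16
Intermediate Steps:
q = 25 (q = (4 + (1 + 0))**2 = (4 + 1)**2 = 5**2 = 25)
h(U, M) = M + U/M (h(U, M) = U/M + M = M + U/M)
h(18, 6) - q = (6 + 18/6) - 1*25 = (6 + 18*(1/6)) - 25 = (6 + 3) - 25 = 9 - 25 = -16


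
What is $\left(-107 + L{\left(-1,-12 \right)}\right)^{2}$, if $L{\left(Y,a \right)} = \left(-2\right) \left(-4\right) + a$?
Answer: $12321$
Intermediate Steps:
$L{\left(Y,a \right)} = 8 + a$
$\left(-107 + L{\left(-1,-12 \right)}\right)^{2} = \left(-107 + \left(8 - 12\right)\right)^{2} = \left(-107 - 4\right)^{2} = \left(-111\right)^{2} = 12321$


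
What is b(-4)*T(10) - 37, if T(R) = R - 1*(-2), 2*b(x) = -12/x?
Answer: -19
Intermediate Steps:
b(x) = -6/x (b(x) = (-12/x)/2 = -6/x)
T(R) = 2 + R (T(R) = R + 2 = 2 + R)
b(-4)*T(10) - 37 = (-6/(-4))*(2 + 10) - 37 = -6*(-1/4)*12 - 37 = (3/2)*12 - 37 = 18 - 37 = -19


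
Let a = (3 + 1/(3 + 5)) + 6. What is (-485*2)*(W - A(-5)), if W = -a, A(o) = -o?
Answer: 54805/4 ≈ 13701.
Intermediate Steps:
a = 73/8 (a = (3 + 1/8) + 6 = (3 + ⅛) + 6 = 25/8 + 6 = 73/8 ≈ 9.1250)
W = -73/8 (W = -1*73/8 = -73/8 ≈ -9.1250)
(-485*2)*(W - A(-5)) = (-485*2)*(-73/8 - (-1)*(-5)) = -970*(-73/8 - 1*5) = -970*(-73/8 - 5) = -970*(-113/8) = 54805/4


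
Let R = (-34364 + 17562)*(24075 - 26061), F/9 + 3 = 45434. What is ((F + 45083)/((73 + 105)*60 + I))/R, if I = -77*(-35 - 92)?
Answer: 226981/341345853174 ≈ 6.6496e-7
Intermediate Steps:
F = 408879 (F = -27 + 9*45434 = -27 + 408906 = 408879)
I = 9779 (I = -77*(-127) = 9779)
R = 33368772 (R = -16802*(-1986) = 33368772)
((F + 45083)/((73 + 105)*60 + I))/R = ((408879 + 45083)/((73 + 105)*60 + 9779))/33368772 = (453962/(178*60 + 9779))*(1/33368772) = (453962/(10680 + 9779))*(1/33368772) = (453962/20459)*(1/33368772) = 226981/341345853174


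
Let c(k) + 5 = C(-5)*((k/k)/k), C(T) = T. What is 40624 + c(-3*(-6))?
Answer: 731137/18 ≈ 40619.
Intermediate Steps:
c(k) = -5 - 5/k (c(k) = -5 - 5*k/k/k = -5 - 5/k)
40624 + c(-3*(-6)) = 40624 + (-5 - 5/((-3*(-6)))) = 40624 + (-5 - 5/18) = 40624 - 95/18 = 731137/18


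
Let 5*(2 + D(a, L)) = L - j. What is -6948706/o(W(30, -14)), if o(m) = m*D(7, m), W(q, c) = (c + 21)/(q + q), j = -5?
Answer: 125076708000/2051 ≈ 6.0983e+7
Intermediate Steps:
D(a, L) = -1 + L/5 (D(a, L) = -2 + (L - 1*(-5))/5 = -2 + (L + 5)/5 = -2 + (5 + L)/5 = -2 + (1 + L/5) = -1 + L/5)
W(q, c) = (21 + c)/(2*q) (W(q, c) = (21 + c)/((2*q)) = (21 + c)*(1/(2*q)) = (21 + c)/(2*q))
o(m) = m*(-1 + m/5)
-6948706/o(W(30, -14)) = -6948706*300/((-5 + (½)*(21 - 14)/30)*(21 - 14)) = -6948706*300/(7*(-5 + (½)*(1/30)*7)) = -6948706*300/(7*(-5 + 7/60)) = -6948706/((⅕)*(7/60)*(-293/60)) = -6948706/(-2051/18000) = -6948706*(-18000/2051) = 125076708000/2051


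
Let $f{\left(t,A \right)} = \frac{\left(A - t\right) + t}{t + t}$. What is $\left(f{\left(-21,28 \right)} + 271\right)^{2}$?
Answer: $\frac{657721}{9} \approx 73080.0$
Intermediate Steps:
$f{\left(t,A \right)} = \frac{A}{2 t}$
$\left(f{\left(-21,28 \right)} + 271\right)^{2} = \left(\frac{1}{2} \cdot 28 \frac{1}{-21} + 271\right)^{2} = \left(\frac{1}{2} \cdot 28 \left(- \frac{1}{21}\right) + 271\right)^{2} = \left(- \frac{2}{3} + 271\right)^{2} = \left(\frac{811}{3}\right)^{2} = \frac{657721}{9}$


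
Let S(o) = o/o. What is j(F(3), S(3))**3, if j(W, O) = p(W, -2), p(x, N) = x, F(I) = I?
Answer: 27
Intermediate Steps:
S(o) = 1
j(W, O) = W
j(F(3), S(3))**3 = 3**3 = 27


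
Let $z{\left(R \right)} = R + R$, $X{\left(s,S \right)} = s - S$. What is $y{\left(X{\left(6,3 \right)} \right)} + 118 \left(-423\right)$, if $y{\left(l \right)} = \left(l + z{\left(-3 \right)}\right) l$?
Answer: $-49923$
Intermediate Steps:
$z{\left(R \right)} = 2 R$
$y{\left(l \right)} = l \left(-6 + l\right)$ ($y{\left(l \right)} = \left(l + 2 \left(-3\right)\right) l = \left(l - 6\right) l = \left(-6 + l\right) l = l \left(-6 + l\right)$)
$y{\left(X{\left(6,3 \right)} \right)} + 118 \left(-423\right) = \left(6 - 3\right) \left(-6 + \left(6 - 3\right)\right) + 118 \left(-423\right) = \left(6 - 3\right) \left(-6 + \left(6 - 3\right)\right) - 49914 = 3 \left(-6 + 3\right) - 49914 = 3 \left(-3\right) - 49914 = -9 - 49914 = -49923$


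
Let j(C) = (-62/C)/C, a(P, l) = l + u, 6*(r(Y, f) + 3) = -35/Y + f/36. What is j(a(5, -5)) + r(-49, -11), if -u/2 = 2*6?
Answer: -3821897/1271592 ≈ -3.0056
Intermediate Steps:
r(Y, f) = -3 - 35/(6*Y) + f/216 (r(Y, f) = -3 + (-35/Y + f/36)/6 = -3 + (-35/(6*Y) + f/216) = -3 - 35/(6*Y) + f/216)
u = -24 (u = -4*6 = -2*12 = -24)
a(P, l) = -24 + l (a(P, l) = l - 24 = -24 + l)
j(C) = -62/C**2
j(a(5, -5)) + r(-49, -11) = -62/(-24 - 5)**2 + (1/216)*(-1260 - 49*(-648 - 11))/(-49) = -62/(-29)**2 + (1/216)*(-1/49)*(-1260 - 49*(-659)) = -62*1/841 + (1/216)*(-1/49)*(-1260 + 32291) = -62/841 + (1/216)*(-1/49)*31031 = -62/841 - 4433/1512 = -3821897/1271592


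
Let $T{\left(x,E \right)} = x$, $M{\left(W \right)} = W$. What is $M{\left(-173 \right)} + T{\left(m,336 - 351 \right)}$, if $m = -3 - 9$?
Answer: $-185$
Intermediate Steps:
$m = -12$ ($m = -3 - 9 = -12$)
$M{\left(-173 \right)} + T{\left(m,336 - 351 \right)} = -173 - 12 = -185$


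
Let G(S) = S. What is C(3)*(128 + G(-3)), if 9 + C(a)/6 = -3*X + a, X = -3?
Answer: 2250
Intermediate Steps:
C(a) = 6*a (C(a) = -54 + 6*(-3*(-3) + a) = -54 + 6*(9 + a) = -54 + (54 + 6*a) = 6*a)
C(3)*(128 + G(-3)) = (6*3)*(128 - 3) = 18*125 = 2250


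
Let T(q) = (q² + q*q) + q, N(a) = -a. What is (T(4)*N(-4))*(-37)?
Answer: -5328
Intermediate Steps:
T(q) = q + 2*q² (T(q) = (q² + q²) + q = 2*q² + q = q + 2*q²)
(T(4)*N(-4))*(-37) = ((4*(1 + 2*4))*(-1*(-4)))*(-37) = ((4*(1 + 8))*4)*(-37) = ((4*9)*4)*(-37) = (36*4)*(-37) = 144*(-37) = -5328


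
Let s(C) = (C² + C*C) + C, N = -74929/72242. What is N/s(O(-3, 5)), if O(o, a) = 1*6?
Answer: -74929/5634876 ≈ -0.013297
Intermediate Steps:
O(o, a) = 6
N = -74929/72242 (N = -74929*1/72242 = -74929/72242 ≈ -1.0372)
s(C) = C + 2*C² (s(C) = (C² + C²) + C = 2*C² + C = C + 2*C²)
N/s(O(-3, 5)) = -74929*1/(6*(1 + 2*6))/72242 = -74929*1/(6*(1 + 12))/72242 = -74929/(72242*(6*13)) = -74929/72242/78 = -74929/72242*1/78 = -74929/5634876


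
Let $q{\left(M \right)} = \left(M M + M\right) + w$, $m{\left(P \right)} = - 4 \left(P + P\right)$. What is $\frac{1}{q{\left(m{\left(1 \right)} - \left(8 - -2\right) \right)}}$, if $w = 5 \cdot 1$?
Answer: $\frac{1}{311} \approx 0.0032154$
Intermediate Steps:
$w = 5$
$m{\left(P \right)} = - 8 P$ ($m{\left(P \right)} = - 4 \cdot 2 P = - 8 P$)
$q{\left(M \right)} = 5 + M + M^{2}$ ($q{\left(M \right)} = \left(M M + M\right) + 5 = \left(M^{2} + M\right) + 5 = \left(M + M^{2}\right) + 5 = 5 + M + M^{2}$)
$\frac{1}{q{\left(m{\left(1 \right)} - \left(8 - -2\right) \right)}} = \frac{1}{5 - \left(16 + 2\right) + \left(\left(-8\right) 1 - \left(8 - -2\right)\right)^{2}} = \frac{1}{5 - 18 + \left(-8 - \left(8 + 2\right)\right)^{2}} = \frac{1}{5 - 18 + \left(-8 - 10\right)^{2}} = \frac{1}{5 - 18 + \left(-18\right)^{2}} = \frac{1}{5 - 18 + 324} = \frac{1}{311}$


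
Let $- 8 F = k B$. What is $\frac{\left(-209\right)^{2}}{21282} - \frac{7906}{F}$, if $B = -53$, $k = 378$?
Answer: $- \frac{78489797}{71060598} \approx -1.1045$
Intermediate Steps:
$F = \frac{10017}{4}$ ($F = - \frac{378 \left(-53\right)}{8} = \left(- \frac{1}{8}\right) \left(-20034\right) = \frac{10017}{4} \approx 2504.3$)
$\frac{\left(-209\right)^{2}}{21282} - \frac{7906}{F} = \frac{\left(-209\right)^{2}}{21282} - \frac{7906}{\frac{10017}{4}} = 43681 \cdot \frac{1}{21282} - \frac{31624}{10017} = \frac{43681}{21282} - \frac{31624}{10017} = - \frac{78489797}{71060598}$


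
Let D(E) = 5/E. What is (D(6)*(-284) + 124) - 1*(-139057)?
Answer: 416833/3 ≈ 1.3894e+5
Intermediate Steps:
(D(6)*(-284) + 124) - 1*(-139057) = ((5/6)*(-284) + 124) - 1*(-139057) = ((5*(⅙))*(-284) + 124) + 139057 = ((⅚)*(-284) + 124) + 139057 = (-710/3 + 124) + 139057 = -338/3 + 139057 = 416833/3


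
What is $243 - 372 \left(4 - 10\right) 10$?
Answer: $22563$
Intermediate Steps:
$243 - 372 \left(4 - 10\right) 10 = 243 - 372 \left(\left(-6\right) 10\right) = 243 - -22320 = 243 + 22320 = 22563$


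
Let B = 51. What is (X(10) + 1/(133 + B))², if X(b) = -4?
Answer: 540225/33856 ≈ 15.957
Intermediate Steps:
(X(10) + 1/(133 + B))² = (-4 + 1/(133 + 51))² = (-4 + 1/184)² = (-735/184)² = 540225/33856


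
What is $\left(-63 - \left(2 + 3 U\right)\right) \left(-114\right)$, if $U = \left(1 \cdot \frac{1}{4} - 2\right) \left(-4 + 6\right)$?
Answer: $6213$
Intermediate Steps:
$U = - \frac{7}{2}$ ($U = \left(1 \cdot \frac{1}{4} - 2\right) 2 = \left(\frac{1}{4} - 2\right) 2 = \left(- \frac{7}{4}\right) 2 = - \frac{7}{2} \approx -3.5$)
$\left(-63 - \left(2 + 3 U\right)\right) \left(-114\right) = \left(-63 - - \frac{17}{2}\right) \left(-114\right) = \left(-63 + \left(-2 + \frac{21}{2}\right)\right) \left(-114\right) = \left(-63 + \frac{17}{2}\right) \left(-114\right) = \left(- \frac{109}{2}\right) \left(-114\right) = 6213$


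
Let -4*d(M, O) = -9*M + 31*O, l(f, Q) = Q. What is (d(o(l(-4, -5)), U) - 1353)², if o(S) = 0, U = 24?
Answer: 2368521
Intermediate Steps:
d(M, O) = -31*O/4 + 9*M/4 (d(M, O) = -(-9*M + 31*O)/4 = -31*O/4 + 9*M/4)
(d(o(l(-4, -5)), U) - 1353)² = ((-31/4*24 + (9/4)*0) - 1353)² = ((-186 + 0) - 1353)² = (-186 - 1353)² = (-1539)² = 2368521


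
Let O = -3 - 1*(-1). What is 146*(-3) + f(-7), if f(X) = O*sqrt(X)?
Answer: -438 - 2*I*sqrt(7) ≈ -438.0 - 5.2915*I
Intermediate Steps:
O = -2 (O = -3 + 1 = -2)
f(X) = -2*sqrt(X)
146*(-3) + f(-7) = 146*(-3) - 2*I*sqrt(7) = -438 - 2*I*sqrt(7)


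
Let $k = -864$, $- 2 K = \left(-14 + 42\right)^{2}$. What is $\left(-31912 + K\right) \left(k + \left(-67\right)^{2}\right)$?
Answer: $-117102000$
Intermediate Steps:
$K = -392$ ($K = - \frac{\left(-14 + 42\right)^{2}}{2} = - \frac{28^{2}}{2} = \left(- \frac{1}{2}\right) 784 = -392$)
$\left(-31912 + K\right) \left(k + \left(-67\right)^{2}\right) = \left(-31912 - 392\right) \left(-864 + \left(-67\right)^{2}\right) = - 32304 \left(-864 + 4489\right) = \left(-32304\right) 3625 = -117102000$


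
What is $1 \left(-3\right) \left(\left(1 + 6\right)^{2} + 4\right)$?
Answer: $-159$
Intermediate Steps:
$1 \left(-3\right) \left(\left(1 + 6\right)^{2} + 4\right) = - 3 \left(7^{2} + 4\right) = - 3 \left(49 + 4\right) = \left(-3\right) 53 = -159$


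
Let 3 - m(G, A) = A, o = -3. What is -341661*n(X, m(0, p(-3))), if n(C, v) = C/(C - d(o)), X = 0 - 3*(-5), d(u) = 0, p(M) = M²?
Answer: -341661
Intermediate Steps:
m(G, A) = 3 - A
X = 15 (X = 0 + 15 = 15)
n(C, v) = 1 (n(C, v) = C/(C - 1*0) = C/(C + 0) = C/C = 1)
-341661*n(X, m(0, p(-3))) = -341661*1 = -341661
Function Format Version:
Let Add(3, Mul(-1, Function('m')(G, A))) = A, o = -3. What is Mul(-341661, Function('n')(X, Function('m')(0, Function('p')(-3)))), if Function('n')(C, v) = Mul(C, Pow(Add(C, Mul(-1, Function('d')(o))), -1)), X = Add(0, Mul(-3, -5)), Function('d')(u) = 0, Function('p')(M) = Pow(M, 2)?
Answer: -341661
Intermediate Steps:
Function('m')(G, A) = Add(3, Mul(-1, A))
X = 15 (X = Add(0, 15) = 15)
Function('n')(C, v) = 1 (Function('n')(C, v) = Mul(C, Pow(Add(C, Mul(-1, 0)), -1)) = Mul(C, Pow(Add(C, 0), -1)) = Mul(C, Pow(C, -1)) = 1)
Mul(-341661, Function('n')(X, Function('m')(0, Function('p')(-3)))) = Mul(-341661, 1) = -341661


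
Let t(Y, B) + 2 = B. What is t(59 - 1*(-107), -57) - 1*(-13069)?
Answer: 13010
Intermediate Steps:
t(Y, B) = -2 + B
t(59 - 1*(-107), -57) - 1*(-13069) = (-2 - 57) - 1*(-13069) = -59 + 13069 = 13010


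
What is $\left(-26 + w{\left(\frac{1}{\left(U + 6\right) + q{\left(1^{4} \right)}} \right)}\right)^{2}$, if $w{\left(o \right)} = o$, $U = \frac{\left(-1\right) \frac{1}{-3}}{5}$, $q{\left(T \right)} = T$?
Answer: $\frac{7513081}{11236} \approx 668.66$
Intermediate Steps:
$U = \frac{1}{15}$ ($U = \left(-1\right) \left(- \frac{1}{3}\right) \frac{1}{5} = \frac{1}{3} \cdot \frac{1}{5} = \frac{1}{15} \approx 0.066667$)
$\left(-26 + w{\left(\frac{1}{\left(U + 6\right) + q{\left(1^{4} \right)}} \right)}\right)^{2} = \left(-26 + \frac{1}{\left(\frac{1}{15} + 6\right) + 1^{4}}\right)^{2} = \left(-26 + \frac{1}{\frac{91}{15} + 1}\right)^{2} = \left(-26 + \frac{1}{\frac{106}{15}}\right)^{2} = \left(-26 + \frac{15}{106}\right)^{2} = \left(- \frac{2741}{106}\right)^{2} = \frac{7513081}{11236}$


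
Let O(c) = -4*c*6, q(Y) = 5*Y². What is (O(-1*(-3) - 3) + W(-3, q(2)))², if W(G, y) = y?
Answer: 400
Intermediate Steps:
O(c) = -24*c
(O(-1*(-3) - 3) + W(-3, q(2)))² = (-24*(-1*(-3) - 3) + 5*2²)² = (-24*(3 - 3) + 5*4)² = (-24*0 + 20)² = (0 + 20)² = 20² = 400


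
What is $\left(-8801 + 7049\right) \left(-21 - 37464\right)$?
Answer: $65673720$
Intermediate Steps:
$\left(-8801 + 7049\right) \left(-21 - 37464\right) = \left(-1752\right) \left(-37485\right) = 65673720$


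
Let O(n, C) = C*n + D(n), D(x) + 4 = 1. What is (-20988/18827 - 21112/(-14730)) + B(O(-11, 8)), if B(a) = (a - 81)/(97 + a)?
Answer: -1310261106/46220285 ≈ -28.348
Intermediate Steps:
D(x) = -3 (D(x) = -4 + 1 = -3)
O(n, C) = -3 + C*n (O(n, C) = C*n - 3 = -3 + C*n)
B(a) = (-81 + a)/(97 + a)
(-20988/18827 - 21112/(-14730)) + B(O(-11, 8)) = (-20988/18827 - 21112/(-14730)) + (-81 + (-3 + 8*(-11)))/(97 + (-3 + 8*(-11))) = (-20988*1/18827 - 21112*(-1/14730)) + (-81 + (-3 - 88))/(97 + (-3 - 88)) = (-20988/18827 + 10556/7365) + (-81 - 91)/(97 - 91) = 44161192/138660855 - 172/6 = 44161192/138660855 + (1/6)*(-172) = 44161192/138660855 - 86/3 = -1310261106/46220285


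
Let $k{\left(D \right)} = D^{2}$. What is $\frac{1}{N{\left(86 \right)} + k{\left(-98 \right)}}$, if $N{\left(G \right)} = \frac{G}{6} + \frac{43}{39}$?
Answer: $\frac{39}{375158} \approx 0.00010396$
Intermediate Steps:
$N{\left(G \right)} = \frac{43}{39} + \frac{G}{6}$ ($N{\left(G \right)} = G \frac{1}{6} + 43 \cdot \frac{1}{39} = \frac{G}{6} + \frac{43}{39} = \frac{43}{39} + \frac{G}{6}$)
$\frac{1}{N{\left(86 \right)} + k{\left(-98 \right)}} = \frac{1}{\left(\frac{43}{39} + \frac{1}{6} \cdot 86\right) + \left(-98\right)^{2}} = \frac{1}{\left(\frac{43}{39} + \frac{43}{3}\right) + 9604} = \frac{1}{\frac{602}{39} + 9604} = \frac{1}{\frac{375158}{39}} = \frac{39}{375158}$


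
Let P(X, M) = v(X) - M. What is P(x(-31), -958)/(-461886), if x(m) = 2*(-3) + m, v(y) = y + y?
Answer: -442/230943 ≈ -0.0019139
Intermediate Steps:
v(y) = 2*y
x(m) = -6 + m
P(X, M) = -M + 2*X (P(X, M) = 2*X - M = -M + 2*X)
P(x(-31), -958)/(-461886) = (-1*(-958) + 2*(-6 - 31))/(-461886) = (958 + 2*(-37))*(-1/461886) = (958 - 74)*(-1/461886) = 884*(-1/461886) = -442/230943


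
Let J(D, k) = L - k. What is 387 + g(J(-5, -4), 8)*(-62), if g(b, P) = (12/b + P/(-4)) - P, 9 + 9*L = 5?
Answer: 3191/4 ≈ 797.75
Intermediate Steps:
L = -4/9 (L = -1 + (⅑)*5 = -1 + 5/9 = -4/9 ≈ -0.44444)
J(D, k) = -4/9 - k
g(b, P) = 12/b - 5*P/4 (g(b, P) = (12/b + P*(-¼)) - P = (12/b - P/4) - P = 12/b - 5*P/4)
387 + g(J(-5, -4), 8)*(-62) = 387 + (12/(-4/9 - 1*(-4)) - 5/4*8)*(-62) = 387 + (12/(-4/9 + 4) - 10)*(-62) = 387 + (12/(32/9) - 10)*(-62) = 387 + (12*(9/32) - 10)*(-62) = 387 + (27/8 - 10)*(-62) = 387 - 53/8*(-62) = 387 + 1643/4 = 3191/4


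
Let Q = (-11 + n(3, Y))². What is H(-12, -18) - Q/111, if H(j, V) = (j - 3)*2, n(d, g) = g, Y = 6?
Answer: -3355/111 ≈ -30.225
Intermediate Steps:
H(j, V) = -6 + 2*j (H(j, V) = (-3 + j)*2 = -6 + 2*j)
Q = 25 (Q = (-11 + 6)² = (-5)² = 25)
H(-12, -18) - Q/111 = (-6 + 2*(-12)) - 25/111 = (-6 - 24) - 25/111 = -30 - 1*25/111 = -30 - 25/111 = -3355/111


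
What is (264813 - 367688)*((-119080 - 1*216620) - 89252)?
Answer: 43716937000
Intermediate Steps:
(264813 - 367688)*((-119080 - 1*216620) - 89252) = -102875*((-119080 - 216620) - 89252) = -102875*(-335700 - 89252) = -102875*(-424952) = 43716937000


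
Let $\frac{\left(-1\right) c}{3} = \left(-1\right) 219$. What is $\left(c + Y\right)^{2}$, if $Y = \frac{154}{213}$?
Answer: $\frac{19626609025}{45369} \approx 4.326 \cdot 10^{5}$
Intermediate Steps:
$c = 657$ ($c = - 3 \left(\left(-1\right) 219\right) = \left(-3\right) \left(-219\right) = 657$)
$Y = \frac{154}{213}$ ($Y = 154 \cdot \frac{1}{213} = \frac{154}{213} \approx 0.723$)
$\left(c + Y\right)^{2} = \left(657 + \frac{154}{213}\right)^{2} = \left(\frac{140095}{213}\right)^{2} = \frac{19626609025}{45369}$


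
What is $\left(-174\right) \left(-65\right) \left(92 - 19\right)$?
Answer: $825630$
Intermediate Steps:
$\left(-174\right) \left(-65\right) \left(92 - 19\right) = 11310 \left(92 - 19\right) = 11310 \cdot 73 = 825630$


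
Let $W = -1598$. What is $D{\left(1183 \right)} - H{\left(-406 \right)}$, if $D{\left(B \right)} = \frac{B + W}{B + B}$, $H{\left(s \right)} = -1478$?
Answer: $\frac{3496533}{2366} \approx 1477.8$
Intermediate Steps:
$D{\left(B \right)} = \frac{-1598 + B}{2 B}$ ($D{\left(B \right)} = \frac{B - 1598}{B + B} = \frac{-1598 + B}{2 B}$)
$D{\left(1183 \right)} - H{\left(-406 \right)} = \frac{-1598 + 1183}{2 \cdot 1183} - -1478 = \frac{1}{2} \cdot \frac{1}{1183} \left(-415\right) + 1478 = - \frac{415}{2366} + 1478 = \frac{3496533}{2366}$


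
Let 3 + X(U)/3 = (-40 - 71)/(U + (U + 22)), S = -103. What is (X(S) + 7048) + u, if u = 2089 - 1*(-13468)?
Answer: 4157997/184 ≈ 22598.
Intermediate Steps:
X(U) = -9 - 333/(22 + 2*U) (X(U) = -9 + 3*((-40 - 71)/(U + (U + 22))) = -9 + 3*(-111/(U + (22 + U))) = -9 + 3*(-111/(22 + 2*U)) = -9 - 333/(22 + 2*U))
u = 15557 (u = 2089 + 13468 = 15557)
(X(S) + 7048) + u = (9*(-59 - 2*(-103))/(2*(11 - 103)) + 7048) + 15557 = ((9/2)*(-59 + 206)/(-92) + 7048) + 15557 = ((9/2)*(-1/92)*147 + 7048) + 15557 = (-1323/184 + 7048) + 15557 = 1295509/184 + 15557 = 4157997/184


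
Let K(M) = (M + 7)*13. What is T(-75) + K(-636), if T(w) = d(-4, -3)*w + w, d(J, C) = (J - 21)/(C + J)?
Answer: -59639/7 ≈ -8519.9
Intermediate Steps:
K(M) = 91 + 13*M (K(M) = (7 + M)*13 = 91 + 13*M)
d(J, C) = (-21 + J)/(C + J)
T(w) = 32*w/7 (T(w) = ((-21 - 4)/(-3 - 4))*w + w = (-25/(-7))*w + w = (-⅐*(-25))*w + w = 25*w/7 + w = 32*w/7)
T(-75) + K(-636) = (32/7)*(-75) + (91 + 13*(-636)) = -2400/7 + (91 - 8268) = -2400/7 - 8177 = -59639/7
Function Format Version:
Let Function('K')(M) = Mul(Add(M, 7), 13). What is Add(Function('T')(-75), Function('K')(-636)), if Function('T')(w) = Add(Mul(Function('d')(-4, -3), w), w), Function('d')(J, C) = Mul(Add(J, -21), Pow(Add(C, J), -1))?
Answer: Rational(-59639, 7) ≈ -8519.9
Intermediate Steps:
Function('K')(M) = Add(91, Mul(13, M)) (Function('K')(M) = Mul(Add(7, M), 13) = Add(91, Mul(13, M)))
Function('d')(J, C) = Mul(Pow(Add(C, J), -1), Add(-21, J)) (Function('d')(J, C) = Mul(Add(-21, J), Pow(Add(C, J), -1)) = Mul(Pow(Add(C, J), -1), Add(-21, J)))
Function('T')(w) = Mul(Rational(32, 7), w) (Function('T')(w) = Add(Mul(Mul(Pow(Add(-3, -4), -1), Add(-21, -4)), w), w) = Add(Mul(Mul(Pow(-7, -1), -25), w), w) = Add(Mul(Mul(Rational(-1, 7), -25), w), w) = Add(Mul(Rational(25, 7), w), w) = Mul(Rational(32, 7), w))
Add(Function('T')(-75), Function('K')(-636)) = Add(Mul(Rational(32, 7), -75), Add(91, Mul(13, -636))) = Add(Rational(-2400, 7), Add(91, -8268)) = Add(Rational(-2400, 7), -8177) = Rational(-59639, 7)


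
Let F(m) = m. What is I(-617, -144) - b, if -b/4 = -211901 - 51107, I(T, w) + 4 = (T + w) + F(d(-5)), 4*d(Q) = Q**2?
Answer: -4211163/4 ≈ -1.0528e+6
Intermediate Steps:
d(Q) = Q**2/4
I(T, w) = 9/4 + T + w (I(T, w) = -4 + ((T + w) + (1/4)*(-5)**2) = -4 + ((T + w) + (1/4)*25) = -4 + ((T + w) + 25/4) = -4 + (25/4 + T + w) = 9/4 + T + w)
b = 1052032 (b = -4*(-211901 - 51107) = -4*(-263008) = 1052032)
I(-617, -144) - b = (9/4 - 617 - 144) - 1*1052032 = -3035/4 - 1052032 = -4211163/4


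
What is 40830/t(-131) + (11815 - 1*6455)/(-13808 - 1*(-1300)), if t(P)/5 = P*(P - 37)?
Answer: -659273/11469836 ≈ -0.057479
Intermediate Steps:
t(P) = 5*P*(-37 + P) (t(P) = 5*(P*(P - 37)) = 5*(P*(-37 + P)) = 5*P*(-37 + P))
40830/t(-131) + (11815 - 1*6455)/(-13808 - 1*(-1300)) = 40830/((5*(-131)*(-37 - 131))) + (11815 - 1*6455)/(-13808 - 1*(-1300)) = 40830/((5*(-131)*(-168))) + (11815 - 6455)/(-13808 + 1300) = 40830/110040 + 5360/(-12508) = 40830*(1/110040) + 5360*(-1/12508) = 1361/3668 - 1340/3127 = -659273/11469836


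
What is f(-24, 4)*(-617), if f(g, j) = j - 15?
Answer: 6787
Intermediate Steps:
f(g, j) = -15 + j
f(-24, 4)*(-617) = (-15 + 4)*(-617) = -11*(-617) = 6787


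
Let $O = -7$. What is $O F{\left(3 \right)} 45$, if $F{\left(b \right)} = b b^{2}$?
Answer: $-8505$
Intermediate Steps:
$F{\left(b \right)} = b^{3}$
$O F{\left(3 \right)} 45 = - 7 \cdot 3^{3} \cdot 45 = \left(-7\right) 27 \cdot 45 = \left(-189\right) 45 = -8505$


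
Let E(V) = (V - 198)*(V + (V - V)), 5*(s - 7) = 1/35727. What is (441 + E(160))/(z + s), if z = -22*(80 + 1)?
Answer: 1007322765/317077124 ≈ 3.1769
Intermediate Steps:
s = 1250446/178635 (s = 7 + (⅕)/35727 = 7 + (⅕)*(1/35727) = 7 + 1/178635 = 1250446/178635 ≈ 7.0000)
E(V) = V*(-198 + V) (E(V) = (-198 + V)*(V + 0) = (-198 + V)*V = V*(-198 + V))
z = -1782 (z = -22*81 = -1782)
(441 + E(160))/(z + s) = (441 + 160*(-198 + 160))/(-1782 + 1250446/178635) = (441 + 160*(-38))/(-317077124/178635) = (441 - 6080)*(-178635/317077124) = -5639*(-178635/317077124) = 1007322765/317077124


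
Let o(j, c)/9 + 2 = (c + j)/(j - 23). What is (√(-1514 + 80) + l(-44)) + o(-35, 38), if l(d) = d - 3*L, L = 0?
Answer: -3623/58 + I*√1434 ≈ -62.466 + 37.868*I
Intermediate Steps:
o(j, c) = -18 + 9*(c + j)/(-23 + j) (o(j, c) = -18 + 9*((c + j)/(j - 23)) = -18 + 9*((c + j)/(-23 + j)) = -18 + 9*(c + j)/(-23 + j))
l(d) = d (l(d) = d - 3*0 = d + 0 = d)
(√(-1514 + 80) + l(-44)) + o(-35, 38) = (√(-1514 + 80) - 44) + 9*(46 + 38 - 1*(-35))/(-23 - 35) = (√(-1434) - 44) + 9*(46 + 38 + 35)/(-58) = (I*√1434 - 44) + 9*(-1/58)*119 = (-44 + I*√1434) - 1071/58 = -3623/58 + I*√1434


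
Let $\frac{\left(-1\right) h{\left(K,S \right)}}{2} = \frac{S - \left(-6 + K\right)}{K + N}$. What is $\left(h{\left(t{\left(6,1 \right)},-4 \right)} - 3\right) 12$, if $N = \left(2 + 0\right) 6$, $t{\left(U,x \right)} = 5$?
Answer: $- \frac{540}{17} \approx -31.765$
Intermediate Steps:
$N = 12$ ($N = 2 \cdot 6 = 12$)
$h{\left(K,S \right)} = - \frac{2 \left(6 + S - K\right)}{12 + K}$ ($h{\left(K,S \right)} = - 2 \frac{S - \left(-6 + K\right)}{K + 12} = - 2 \frac{6 + S - K}{12 + K} = - \frac{2 \left(6 + S - K\right)}{12 + K}$)
$\left(h{\left(t{\left(6,1 \right)},-4 \right)} - 3\right) 12 = \left(\frac{2 \left(-6 + 5 - -4\right)}{12 + 5} - 3\right) 12 = \left(\frac{2 \left(-6 + 5 + 4\right)}{17} - 3\right) 12 = \left(2 \cdot \frac{1}{17} \cdot 3 - 3\right) 12 = \left(\frac{6}{17} - 3\right) 12 = \left(- \frac{45}{17}\right) 12 = - \frac{540}{17}$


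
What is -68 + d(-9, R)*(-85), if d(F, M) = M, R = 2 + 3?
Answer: -493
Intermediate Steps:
R = 5
-68 + d(-9, R)*(-85) = -68 + 5*(-85) = -68 - 425 = -493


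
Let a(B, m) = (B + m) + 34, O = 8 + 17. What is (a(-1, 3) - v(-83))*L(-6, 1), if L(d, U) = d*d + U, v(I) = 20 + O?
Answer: -333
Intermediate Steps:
O = 25
a(B, m) = 34 + B + m
v(I) = 45 (v(I) = 20 + 25 = 45)
L(d, U) = U + d**2 (L(d, U) = d**2 + U = U + d**2)
(a(-1, 3) - v(-83))*L(-6, 1) = ((34 - 1 + 3) - 1*45)*(1 + (-6)**2) = (36 - 45)*(1 + 36) = -9*37 = -333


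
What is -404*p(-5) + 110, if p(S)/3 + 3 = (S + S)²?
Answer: -117454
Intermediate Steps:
p(S) = -9 + 12*S² (p(S) = -9 + 3*(S + S)² = -9 + 3*(2*S)² = -9 + 3*(4*S²) = -9 + 12*S²)
-404*p(-5) + 110 = -404*(-9 + 12*(-5)²) + 110 = -404*(-9 + 12*25) + 110 = -404*(-9 + 300) + 110 = -404*291 + 110 = -117564 + 110 = -117454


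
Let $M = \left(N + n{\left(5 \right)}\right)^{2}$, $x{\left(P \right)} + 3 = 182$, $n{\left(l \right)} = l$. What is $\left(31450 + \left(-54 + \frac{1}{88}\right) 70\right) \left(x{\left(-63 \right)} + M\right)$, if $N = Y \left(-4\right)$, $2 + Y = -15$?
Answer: $\frac{1676518155}{11} \approx 1.5241 \cdot 10^{8}$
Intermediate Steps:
$Y = -17$ ($Y = -2 - 15 = -17$)
$N = 68$ ($N = \left(-17\right) \left(-4\right) = 68$)
$x{\left(P \right)} = 179$ ($x{\left(P \right)} = -3 + 182 = 179$)
$M = 5329$ ($M = \left(68 + 5\right)^{2} = 73^{2} = 5329$)
$\left(31450 + \left(-54 + \frac{1}{88}\right) 70\right) \left(x{\left(-63 \right)} + M\right) = \left(31450 + \left(-54 + \frac{1}{88}\right) 70\right) \left(179 + 5329\right) = \left(31450 + \left(-54 + \frac{1}{88}\right) 70\right) 5508 = \left(31450 - \frac{166285}{44}\right) 5508 = \frac{1217515}{44} \cdot 5508 = \frac{1676518155}{11}$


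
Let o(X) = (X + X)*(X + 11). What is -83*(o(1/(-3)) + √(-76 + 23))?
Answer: 5312/9 - 83*I*√53 ≈ 590.22 - 604.25*I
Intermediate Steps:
o(X) = 2*X*(11 + X) (o(X) = (2*X)*(11 + X) = 2*X*(11 + X))
-83*(o(1/(-3)) + √(-76 + 23)) = -83*(2*(11 + 1/(-3))/(-3) + √(-76 + 23)) = -83*(2*(-⅓)*(11 - ⅓) + √(-53)) = -83*(2*(-⅓)*(32/3) + I*√53) = -83*(-64/9 + I*√53) = 5312/9 - 83*I*√53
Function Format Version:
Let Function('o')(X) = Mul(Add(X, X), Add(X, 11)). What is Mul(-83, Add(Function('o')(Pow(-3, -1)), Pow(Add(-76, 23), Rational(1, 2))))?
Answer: Add(Rational(5312, 9), Mul(-83, I, Pow(53, Rational(1, 2)))) ≈ Add(590.22, Mul(-604.25, I))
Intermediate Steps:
Function('o')(X) = Mul(2, X, Add(11, X)) (Function('o')(X) = Mul(Mul(2, X), Add(11, X)) = Mul(2, X, Add(11, X)))
Mul(-83, Add(Function('o')(Pow(-3, -1)), Pow(Add(-76, 23), Rational(1, 2)))) = Mul(-83, Add(Mul(2, Pow(-3, -1), Add(11, Pow(-3, -1))), Pow(Add(-76, 23), Rational(1, 2)))) = Mul(-83, Add(Mul(2, Rational(-1, 3), Add(11, Rational(-1, 3))), Pow(-53, Rational(1, 2)))) = Mul(-83, Add(Mul(2, Rational(-1, 3), Rational(32, 3)), Mul(I, Pow(53, Rational(1, 2))))) = Mul(-83, Add(Rational(-64, 9), Mul(I, Pow(53, Rational(1, 2))))) = Add(Rational(5312, 9), Mul(-83, I, Pow(53, Rational(1, 2))))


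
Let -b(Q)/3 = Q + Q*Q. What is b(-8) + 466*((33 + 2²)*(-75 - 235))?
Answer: -5345188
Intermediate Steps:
b(Q) = -3*Q - 3*Q² (b(Q) = -3*(Q + Q*Q) = -3*(Q + Q²) = -3*Q - 3*Q²)
b(-8) + 466*((33 + 2²)*(-75 - 235)) = -3*(-8)*(1 - 8) + 466*((33 + 2²)*(-75 - 235)) = -3*(-8)*(-7) + 466*((33 + 4)*(-310)) = -168 + 466*(37*(-310)) = -168 + 466*(-11470) = -168 - 5345020 = -5345188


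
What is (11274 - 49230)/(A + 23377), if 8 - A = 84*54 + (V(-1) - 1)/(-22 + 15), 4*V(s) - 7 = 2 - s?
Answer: -177128/87963 ≈ -2.0137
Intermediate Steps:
V(s) = 9/4 - s/4 (V(s) = 7/4 + (2 - s)/4 = 7/4 + (1/2 - s/4) = 9/4 - s/4)
A = -63389/14 (A = 8 - (84*54 + ((9/4 - 1/4*(-1)) - 1)/(-22 + 15)) = 8 - (4536 + ((9/4 + 1/4) - 1)/(-7)) = 8 - (4536 + (5/2 - 1)*(-1/7)) = 8 - (4536 + (3/2)*(-1/7)) = 8 - (4536 - 3/14) = 8 - 1*63501/14 = 8 - 63501/14 = -63389/14 ≈ -4527.8)
(11274 - 49230)/(A + 23377) = (11274 - 49230)/(-63389/14 + 23377) = -37956/263889/14 = -37956*14/263889 = -177128/87963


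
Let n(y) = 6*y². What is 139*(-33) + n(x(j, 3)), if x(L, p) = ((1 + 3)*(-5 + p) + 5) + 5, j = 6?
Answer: -4563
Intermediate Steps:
x(L, p) = -10 + 4*p (x(L, p) = (4*(-5 + p) + 5) + 5 = ((-20 + 4*p) + 5) + 5 = (-15 + 4*p) + 5 = -10 + 4*p)
139*(-33) + n(x(j, 3)) = 139*(-33) + 6*(-10 + 4*3)² = -4587 + 6*(-10 + 12)² = -4587 + 6*2² = -4587 + 6*4 = -4587 + 24 = -4563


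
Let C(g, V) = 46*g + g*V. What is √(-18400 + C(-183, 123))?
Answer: I*√49327 ≈ 222.1*I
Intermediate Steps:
C(g, V) = 46*g + V*g
√(-18400 + C(-183, 123)) = √(-18400 - 183*(46 + 123)) = √(-18400 - 183*169) = √(-18400 - 30927) = √(-49327) = I*√49327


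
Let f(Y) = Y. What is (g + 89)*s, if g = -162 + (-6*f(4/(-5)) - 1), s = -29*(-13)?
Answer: -130442/5 ≈ -26088.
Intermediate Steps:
s = 377
g = -791/5 (g = -162 + (-24/(-5) - 1) = -162 + (-24*(-1)/5 - 1) = -162 + (-6*(-⅘) - 1) = -162 + (24/5 - 1) = -162 + 19/5 = -791/5 ≈ -158.20)
(g + 89)*s = (-791/5 + 89)*377 = -346/5*377 = -130442/5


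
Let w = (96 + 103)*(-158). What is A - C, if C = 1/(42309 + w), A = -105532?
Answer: -1146816245/10867 ≈ -1.0553e+5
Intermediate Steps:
w = -31442 (w = 199*(-158) = -31442)
C = 1/10867 (C = 1/(42309 - 31442) = 1/10867 ≈ 9.2022e-5)
A - C = -105532 - 1*1/10867 = -105532 - 1/10867 = -1146816245/10867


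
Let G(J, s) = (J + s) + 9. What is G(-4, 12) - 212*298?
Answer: -63159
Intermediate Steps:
G(J, s) = 9 + J + s
G(-4, 12) - 212*298 = (9 - 4 + 12) - 212*298 = 17 - 63176 = -63159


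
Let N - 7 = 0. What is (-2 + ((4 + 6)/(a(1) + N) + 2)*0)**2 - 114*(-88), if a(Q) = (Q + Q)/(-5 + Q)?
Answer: 10036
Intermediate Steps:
a(Q) = 2*Q/(-5 + Q) (a(Q) = (2*Q)/(-5 + Q) = 2*Q/(-5 + Q))
N = 7 (N = 7 + 0 = 7)
(-2 + ((4 + 6)/(a(1) + N) + 2)*0)**2 - 114*(-88) = (-2 + ((4 + 6)/(2*1/(-5 + 1) + 7) + 2)*0)**2 - 114*(-88) = (-2 + (10/(2*1/(-4) + 7) + 2)*0)**2 + 10032 = (-2 + (10/(2*1*(-1/4) + 7) + 2)*0)**2 + 10032 = (-2 + (10/(-1/2 + 7) + 2)*0)**2 + 10032 = (-2 + (10/(13/2) + 2)*0)**2 + 10032 = (-2 + (10*(2/13) + 2)*0)**2 + 10032 = (-2 + (20/13 + 2)*0)**2 + 10032 = (-2 + (46/13)*0)**2 + 10032 = (-2 + 0)**2 + 10032 = (-2)**2 + 10032 = 4 + 10032 = 10036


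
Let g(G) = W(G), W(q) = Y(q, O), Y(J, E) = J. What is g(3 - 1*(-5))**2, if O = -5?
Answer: 64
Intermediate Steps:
W(q) = q
g(G) = G
g(3 - 1*(-5))**2 = (3 - 1*(-5))**2 = (3 + 5)**2 = 8**2 = 64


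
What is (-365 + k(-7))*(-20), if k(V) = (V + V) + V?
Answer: 7720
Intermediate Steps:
k(V) = 3*V (k(V) = 2*V + V = 3*V)
(-365 + k(-7))*(-20) = (-365 + 3*(-7))*(-20) = (-365 - 21)*(-20) = -386*(-20) = 7720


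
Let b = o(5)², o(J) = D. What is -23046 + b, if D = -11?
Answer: -22925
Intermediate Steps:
o(J) = -11
b = 121 (b = (-11)² = 121)
-23046 + b = -23046 + 121 = -22925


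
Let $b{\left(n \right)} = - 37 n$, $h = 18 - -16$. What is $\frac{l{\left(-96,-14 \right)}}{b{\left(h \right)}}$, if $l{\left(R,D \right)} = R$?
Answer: $\frac{48}{629} \approx 0.076312$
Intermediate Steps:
$h = 34$ ($h = 18 + 16 = 34$)
$\frac{l{\left(-96,-14 \right)}}{b{\left(h \right)}} = - \frac{96}{\left(-37\right) 34} = - \frac{96}{-1258} = \left(-96\right) \left(- \frac{1}{1258}\right) = \frac{48}{629}$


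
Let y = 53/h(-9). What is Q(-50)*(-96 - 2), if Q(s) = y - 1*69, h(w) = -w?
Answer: 55664/9 ≈ 6184.9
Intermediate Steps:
y = 53/9 (y = 53/((-1*(-9))) = 53/9 ≈ 5.8889)
Q(s) = -568/9 (Q(s) = 53/9 - 1*69 = 53/9 - 69 = -568/9)
Q(-50)*(-96 - 2) = -568*(-96 - 2)/9 = -568/9*(-98) = 55664/9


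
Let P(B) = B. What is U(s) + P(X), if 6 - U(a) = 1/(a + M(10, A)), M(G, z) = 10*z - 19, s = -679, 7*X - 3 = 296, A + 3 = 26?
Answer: 159595/3276 ≈ 48.716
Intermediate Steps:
A = 23 (A = -3 + 26 = 23)
X = 299/7 (X = 3/7 + (⅐)*296 = 3/7 + 296/7 = 299/7 ≈ 42.714)
M(G, z) = -19 + 10*z
U(a) = 6 - 1/(211 + a) (U(a) = 6 - 1/(a + (-19 + 10*23)) = 6 - 1/(a + (-19 + 230)) = 6 - 1/(a + 211) = 6 - 1/(211 + a))
U(s) + P(X) = (1265 + 6*(-679))/(211 - 679) + 299/7 = (1265 - 4074)/(-468) + 299/7 = -1/468*(-2809) + 299/7 = 2809/468 + 299/7 = 159595/3276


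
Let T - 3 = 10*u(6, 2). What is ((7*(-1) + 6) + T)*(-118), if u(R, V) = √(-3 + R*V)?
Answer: -3776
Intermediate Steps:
T = 33 (T = 3 + 10*√(-3 + 6*2) = 3 + 10*√(-3 + 12) = 3 + 10*√9 = 3 + 10*3 = 3 + 30 = 33)
((7*(-1) + 6) + T)*(-118) = ((7*(-1) + 6) + 33)*(-118) = ((-7 + 6) + 33)*(-118) = (-1 + 33)*(-118) = 32*(-118) = -3776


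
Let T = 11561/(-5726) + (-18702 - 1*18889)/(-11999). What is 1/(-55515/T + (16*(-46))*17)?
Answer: -76525627/4771717446134 ≈ -1.6037e-5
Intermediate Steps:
T = 76525627/68706274 (T = 11561*(-1/5726) + (-18702 - 18889)*(-1/11999) = -11561/5726 - 37591*(-1/11999) = -11561/5726 + 37591/11999 = 76525627/68706274 ≈ 1.1138)
1/(-55515/T + (16*(-46))*17) = 1/(-55515/76525627/68706274 + (16*(-46))*17) = 1/(-55515*68706274/76525627 - 736*17) = 1/(-3814228801110/76525627 - 12512) = 1/(-4771717446134/76525627) = -76525627/4771717446134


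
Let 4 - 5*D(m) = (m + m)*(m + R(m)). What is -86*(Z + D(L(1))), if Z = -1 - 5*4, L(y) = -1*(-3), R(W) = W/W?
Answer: 2150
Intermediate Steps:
R(W) = 1
L(y) = 3
Z = -21 (Z = -1 - 20 = -21)
D(m) = ⅘ - 2*m*(1 + m)/5 (D(m) = ⅘ - (m + m)*(m + 1)/5 = ⅘ - 2*m*(1 + m)/5)
-86*(Z + D(L(1))) = -86*(-21 + (⅘ - ⅖*3 - ⅖*3²)) = -86*(-21 + (⅘ - 6/5 - ⅖*9)) = -86*(-21 + (⅘ - 6/5 - 18/5)) = -86*(-21 - 4) = -86*(-25) = 2150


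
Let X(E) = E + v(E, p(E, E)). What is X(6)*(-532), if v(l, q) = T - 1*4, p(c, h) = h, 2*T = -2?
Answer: -532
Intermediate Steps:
T = -1 (T = (½)*(-2) = -1)
v(l, q) = -5 (v(l, q) = -1 - 1*4 = -1 - 4 = -5)
X(E) = -5 + E (X(E) = E - 5 = -5 + E)
X(6)*(-532) = (-5 + 6)*(-532) = 1*(-532) = -532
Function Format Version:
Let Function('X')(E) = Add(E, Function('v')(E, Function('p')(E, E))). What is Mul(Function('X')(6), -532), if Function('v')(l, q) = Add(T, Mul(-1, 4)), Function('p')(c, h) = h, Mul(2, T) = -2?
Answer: -532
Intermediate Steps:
T = -1 (T = Mul(Rational(1, 2), -2) = -1)
Function('v')(l, q) = -5 (Function('v')(l, q) = Add(-1, Mul(-1, 4)) = Add(-1, -4) = -5)
Function('X')(E) = Add(-5, E) (Function('X')(E) = Add(E, -5) = Add(-5, E))
Mul(Function('X')(6), -532) = Mul(Add(-5, 6), -532) = Mul(1, -532) = -532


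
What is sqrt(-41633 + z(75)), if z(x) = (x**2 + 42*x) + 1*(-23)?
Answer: I*sqrt(32881) ≈ 181.33*I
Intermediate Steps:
z(x) = -23 + x**2 + 42*x (z(x) = (x**2 + 42*x) - 23 = -23 + x**2 + 42*x)
sqrt(-41633 + z(75)) = sqrt(-41633 + (-23 + 75**2 + 42*75)) = sqrt(-41633 + (-23 + 5625 + 3150)) = sqrt(-41633 + 8752) = sqrt(-32881) = I*sqrt(32881)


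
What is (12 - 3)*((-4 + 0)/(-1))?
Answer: 36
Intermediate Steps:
(12 - 3)*((-4 + 0)/(-1)) = 9*(-4*(-1)) = 9*4 = 36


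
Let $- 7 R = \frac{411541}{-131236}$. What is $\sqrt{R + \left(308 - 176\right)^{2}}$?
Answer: $\frac{\sqrt{75024827696443}}{65618} \approx 132.0$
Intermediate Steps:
$R = \frac{411541}{918652}$ ($R = - \frac{411541 \frac{1}{-131236}}{7} = - \frac{411541 \left(- \frac{1}{131236}\right)}{7} = \left(- \frac{1}{7}\right) \left(- \frac{411541}{131236}\right) = \frac{411541}{918652} \approx 0.44798$)
$\sqrt{R + \left(308 - 176\right)^{2}} = \sqrt{\frac{411541}{918652} + \left(308 - 176\right)^{2}} = \sqrt{\frac{411541}{918652} + 132^{2}} = \sqrt{\frac{411541}{918652} + 17424} = \sqrt{\frac{16007003989}{918652}} = \frac{\sqrt{75024827696443}}{65618}$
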